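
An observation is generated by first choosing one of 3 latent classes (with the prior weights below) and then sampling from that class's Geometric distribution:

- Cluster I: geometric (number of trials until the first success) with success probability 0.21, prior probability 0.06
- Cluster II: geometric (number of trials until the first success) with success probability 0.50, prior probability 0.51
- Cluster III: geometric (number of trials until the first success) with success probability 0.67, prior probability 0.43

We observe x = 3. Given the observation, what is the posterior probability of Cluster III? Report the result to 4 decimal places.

0.3046

By Bayes' theorem, P(k | x) = P(Z=k) f_k(x) / Σ_j P(Z=j) f_j(x).
Evaluate each component's likelihood at the observed value:
  f_I = 0.21·(1−0.21)^2 = 0.21·0.6241 = 0.131061
  f_II = 0.50·(1−0.50)^2 = 0.50·0.25 = 0.125
  f_III = 0.67·(1−0.67)^2 = 0.67·0.1089 = 0.072963
Multiply by the mixture weights:
  P(Z=I)·f_I = 0.06 × 0.131061 = 0.00786366
  P(Z=II)·f_II = 0.51 × 0.125 = 0.06375
  P(Z=III)·f_III = 0.43 × 0.072963 = 0.0313741
Evidence: 0.00786366 + 0.06375 + 0.0313741 = 0.102988
P(Cluster III | 3) = 0.0313741 / 0.102988 ≈ 0.3046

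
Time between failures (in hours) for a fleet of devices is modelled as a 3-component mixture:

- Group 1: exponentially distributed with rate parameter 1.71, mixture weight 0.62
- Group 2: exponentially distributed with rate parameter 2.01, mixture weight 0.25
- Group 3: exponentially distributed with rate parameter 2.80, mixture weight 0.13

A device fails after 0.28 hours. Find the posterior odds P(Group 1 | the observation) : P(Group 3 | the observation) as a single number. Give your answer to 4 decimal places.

3.9521

Only the two components matter; the odds are (π_i f_i(x)) / (π_j f_j(x)).
Exponential densities:
  L_1 = 1.71·e^(−1.71·0.28) = 1.71·e^(−0.4788) = 1.05939
  L_2 = 2.01·e^(−2.01·0.28) = 2.01·e^(−0.5628) = 1.14492
  L_3 = 2.80·e^(−2.80·0.28) = 2.80·e^(−0.7840) = 1.27841
Odds = (0.62/0.13) × (1.05939/1.27841) = 4.76923 × 0.828676 ≈ 3.9521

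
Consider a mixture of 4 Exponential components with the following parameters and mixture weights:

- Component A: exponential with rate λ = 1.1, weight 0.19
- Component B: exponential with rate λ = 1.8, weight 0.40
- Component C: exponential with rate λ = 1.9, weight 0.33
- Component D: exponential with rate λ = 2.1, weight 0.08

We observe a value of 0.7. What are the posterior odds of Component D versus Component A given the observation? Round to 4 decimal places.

0.3992

Posterior odds = (w_i f_i(x)) / (w_j f_j(x)); the normalising sum cancels.
Evaluate each component's likelihood at the observed value:
  p_A = 1.1·e^(−1.1·0.7) = 1.1·e^(−0.7700) = 0.509314
  p_B = 1.8·e^(−1.8·0.7) = 1.8·e^(−1.2600) = 0.510577
  p_C = 1.9·e^(−1.9·0.7) = 1.9·e^(−1.3300) = 0.502507
  p_D = 2.1·e^(−2.1·0.7) = 2.1·e^(−1.4700) = 0.482844
Odds = (0.08/0.19) × (0.482844/0.509314) = 0.421053 × 0.948026 ≈ 0.3992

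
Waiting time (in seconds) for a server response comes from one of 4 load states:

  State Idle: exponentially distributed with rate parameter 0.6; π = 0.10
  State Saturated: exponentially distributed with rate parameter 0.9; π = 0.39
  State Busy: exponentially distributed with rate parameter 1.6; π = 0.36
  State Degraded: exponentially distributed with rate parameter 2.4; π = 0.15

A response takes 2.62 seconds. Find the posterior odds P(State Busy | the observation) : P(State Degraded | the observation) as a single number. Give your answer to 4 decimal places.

13.0137

The posterior odds equal the prior odds times the likelihood ratio: (w_i/w_j)·(f_i(x)/f_j(x)).
Exponential densities:
  p_Idle = 0.124578
  p_Saturated = 0.0851483
  p_Busy = 0.0241856
  p_Degraded = 0.00446034
Posterior odds = (w_Busy·p_Busy) / (w_Degraded·p_Degraded) = (0.36·0.0241856) / (0.15·0.00446034) = 0.00870683 / 0.00066905 ≈ 13.0137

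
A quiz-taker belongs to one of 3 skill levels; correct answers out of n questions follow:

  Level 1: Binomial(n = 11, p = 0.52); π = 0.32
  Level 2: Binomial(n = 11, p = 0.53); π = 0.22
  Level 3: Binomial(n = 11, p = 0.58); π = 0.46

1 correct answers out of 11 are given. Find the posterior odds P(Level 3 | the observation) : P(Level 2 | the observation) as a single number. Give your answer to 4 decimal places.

Posterior odds = (P(Z=i) f_i(x)) / (P(Z=j) f_j(x)); the normalising sum cancels.
Component likelihoods at x = 1 correct answers out of 11:
  L_1 = 0.00371371
  L_2 = 0.00306653
  L_3 = 0.00108972
Odds = (0.46/0.22) × (0.00108972/0.00306653) = 2.09091 × 0.355358 ≈ 0.7430

0.7430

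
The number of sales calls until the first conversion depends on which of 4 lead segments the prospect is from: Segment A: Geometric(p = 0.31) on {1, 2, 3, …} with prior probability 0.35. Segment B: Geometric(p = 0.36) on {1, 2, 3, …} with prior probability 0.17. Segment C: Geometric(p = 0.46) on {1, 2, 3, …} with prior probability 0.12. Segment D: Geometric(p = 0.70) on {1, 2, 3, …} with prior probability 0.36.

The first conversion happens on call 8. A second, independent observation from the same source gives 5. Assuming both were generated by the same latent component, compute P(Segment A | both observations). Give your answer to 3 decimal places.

0.747

P(component k | x) = π_k·f_k(x) / marginal(x), where marginal(x) = Σ_j π_j·f_j(x).
Since both observations come from the same component, the likelihood for component k is f_k(x₁)·f_k(x₂).
  L_A = [0.31·(1−0.31)^7 = 0.31·0.0744635 = 0.0230837] × [0.0702681] = 0.00162205
  L_B = [0.36·(1−0.36)^7 = 0.36·0.0439805 = 0.015833] × [0.060398] = 0.000956279
  L_C = [0.46·(1−0.46)^7 = 0.46·0.0133893 = 0.00615906] × [0.0391141] = 0.000240906
  L_D = [0.70·(1−0.70)^7 = 0.70·0.0002187 = 0.00015309] × [0.00567] = 8.6802e-07
Prior × likelihood for each component:
  π_A·L_A = 0.35 × 0.00162205 = 0.000567716
  π_B·L_B = 0.17 × 0.000956279 = 0.000162567
  π_C·L_C = 0.12 × 0.000240906 = 2.89087e-05
  π_D·L_D = 0.36 × 8.6802e-07 = 3.12487e-07
Normaliser: 0.000567716 + 0.000162567 + 2.89087e-05 + 3.12487e-07 = 0.000759505
Responsibility of Segment A: 0.000567716 / 0.000759505 ≈ 0.747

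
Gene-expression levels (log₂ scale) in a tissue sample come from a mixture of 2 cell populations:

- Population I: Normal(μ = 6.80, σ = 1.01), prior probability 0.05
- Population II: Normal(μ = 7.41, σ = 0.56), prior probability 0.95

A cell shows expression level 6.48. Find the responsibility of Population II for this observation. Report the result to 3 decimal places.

0.901

Posterior ∝ prior × likelihood, so P(k | x) ∝ w_k f_k(x); normalise over all components.
Component likelihoods at x = 6.48:
  f_I = 0.375657
  f_II = 0.179406
Weight by the priors:
  w_I·f_I = 0.05 × 0.375657 = 0.0187828
  w_II·f_II = 0.95 × 0.179406 = 0.170435
Normaliser: 0.0187828 + 0.170435 = 0.189218
P(Population II | 6.48) = 0.170435 / 0.189218 ≈ 0.901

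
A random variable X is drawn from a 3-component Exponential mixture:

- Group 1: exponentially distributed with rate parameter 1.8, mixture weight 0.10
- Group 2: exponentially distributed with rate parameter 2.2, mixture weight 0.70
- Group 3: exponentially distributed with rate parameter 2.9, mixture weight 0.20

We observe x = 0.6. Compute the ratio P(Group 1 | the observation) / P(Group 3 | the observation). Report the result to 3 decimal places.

Posterior odds = (π_i f_i(x)) / (π_j f_j(x)); the normalising sum cancels.
Evaluate each component's likelihood at the observed value:
  f_1 = 0.611272
  f_2 = 0.587698
  f_3 = 0.509009
0.0611272 / 0.101802 ≈ 0.600

0.600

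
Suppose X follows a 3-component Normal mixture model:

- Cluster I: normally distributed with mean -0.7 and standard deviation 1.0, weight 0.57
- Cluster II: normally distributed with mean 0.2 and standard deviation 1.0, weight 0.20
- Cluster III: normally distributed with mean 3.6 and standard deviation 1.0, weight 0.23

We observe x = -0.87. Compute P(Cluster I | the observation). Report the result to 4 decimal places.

The responsibility of component k is π_k f_k(x) divided by Σ_j π_j f_j(x).
Component likelihoods at x = -0.87:
  p_I = 0.393219
  p_II = 0.22506
  p_III = 1.82857e-05
Unnormalised posteriors:
  π_I·p_I = 0.57 × 0.393219 = 0.224135
  π_II·p_II = 0.20 × 0.22506 = 0.045012
  π_III·p_III = 0.23 × 1.82857e-05 = 4.20572e-06
Evidence: 0.224135 + 0.045012 + 4.20572e-06 = 0.269151
So the posterior for Cluster I is 0.224135 / 0.269151 ≈ 0.8327.

0.8327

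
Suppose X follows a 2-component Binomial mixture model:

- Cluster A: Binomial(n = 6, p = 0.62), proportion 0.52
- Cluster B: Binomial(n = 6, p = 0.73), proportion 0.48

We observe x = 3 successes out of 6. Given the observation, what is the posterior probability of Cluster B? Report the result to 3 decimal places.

P(component k | x) = π_k·f_k(x) / marginal(x), where marginal(x) = Σ_j π_j·f_j(x).
Binomial probabilities:
  L_A = 0.261551
  L_B = 0.15314
Weight by the priors:
  π_A·L_A = 0.52 × 0.261551 = 0.136006
  π_B·L_B = 0.48 × 0.15314 = 0.0735074
Sum: 0.136006 + 0.0735074 = 0.209514
So the posterior for Cluster B is 0.0735074 / 0.209514 ≈ 0.351.

0.351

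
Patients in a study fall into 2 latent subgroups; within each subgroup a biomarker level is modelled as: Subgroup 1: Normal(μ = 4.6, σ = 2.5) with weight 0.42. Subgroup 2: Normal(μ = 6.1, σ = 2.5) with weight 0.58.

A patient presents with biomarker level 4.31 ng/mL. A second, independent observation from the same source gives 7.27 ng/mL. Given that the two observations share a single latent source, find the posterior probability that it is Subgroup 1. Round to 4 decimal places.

By Bayes' theorem, P(k | x) = w_k f_k(x) / Σ_j w_j f_j(x).
Since both observations come from the same component, the likelihood for component k is f_k(x₁)·f_k(x₂).
  p_1 = [0.158507] × [0.0902167] = 0.0143
  p_2 = [0.123495] × [0.143024] = 0.0176627
Unnormalised posteriors:
  w_1·p_1 = 0.42 × 0.0143 = 0.00600598
  w_2·p_2 = 0.58 × 0.0176627 = 0.0102444
Denominator: 0.00600598 + 0.0102444 = 0.0162504
So the posterior for Subgroup 1 is 0.00600598 / 0.0162504 ≈ 0.3696.

0.3696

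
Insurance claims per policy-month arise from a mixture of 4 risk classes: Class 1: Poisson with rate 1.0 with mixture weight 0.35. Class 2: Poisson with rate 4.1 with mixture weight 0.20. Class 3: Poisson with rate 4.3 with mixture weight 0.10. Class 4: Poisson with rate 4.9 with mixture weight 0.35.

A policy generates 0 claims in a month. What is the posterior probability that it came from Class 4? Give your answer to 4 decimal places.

0.0192

By Bayes' theorem, P(k | x) = P(Z=k) f_k(x) / Σ_j P(Z=j) f_j(x).
Component likelihoods at x = 0 claims:
  p_1 = 0.367879
  p_2 = 0.0165727
  p_3 = 0.0135686
  p_4 = 0.00744658
Prior × likelihood for each component:
  P(Z=1)·p_1 = 0.35 × 0.367879 = 0.128758
  P(Z=2)·p_2 = 0.20 × 0.0165727 = 0.00331454
  P(Z=3)·p_3 = 0.10 × 0.0135686 = 0.00135686
  P(Z=4)·p_4 = 0.35 × 0.00744658 = 0.0026063
Marginal: 0.128758 + 0.00331454 + 0.00135686 + 0.0026063 = 0.136035
So the posterior for Class 4 is 0.0026063 / 0.136035 ≈ 0.0192.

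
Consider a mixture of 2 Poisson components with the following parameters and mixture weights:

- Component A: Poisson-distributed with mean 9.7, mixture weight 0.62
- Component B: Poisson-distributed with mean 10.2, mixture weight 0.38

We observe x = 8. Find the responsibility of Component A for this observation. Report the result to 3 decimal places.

0.643

Posterior ∝ prior × likelihood, so P(k | x) ∝ P(Z=k) f_k(x); normalise over all components.
Evaluate each component's likelihood at the observed value:
  L_A = 0.119123
  L_B = 0.108013
Weight by the priors:
  P(Z=A)·L_A = 0.62 × 0.119123 = 0.0738565
  P(Z=B)·L_B = 0.38 × 0.108013 = 0.041045
Denominator: 0.0738565 + 0.041045 = 0.114902
P(Component A | x) ≈ 0.643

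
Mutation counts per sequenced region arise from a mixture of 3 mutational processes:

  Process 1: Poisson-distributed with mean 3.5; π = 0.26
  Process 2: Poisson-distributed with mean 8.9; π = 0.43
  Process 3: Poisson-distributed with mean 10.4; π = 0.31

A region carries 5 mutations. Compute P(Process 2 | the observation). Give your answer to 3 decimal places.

Apply Bayes' rule: the posterior for each component is proportional to its prior times its likelihood at x.
Component likelihoods at x = 5 mutations:
  f_1 = 0.132169
  f_2 = 0.063467
  f_3 = 0.0308548
Multiply by the mixture weights:
  π_1·f_1 = 0.26 × 0.132169 = 0.0343638
  π_2·f_2 = 0.43 × 0.063467 = 0.0272908
  π_3·f_3 = 0.31 × 0.0308548 = 0.00956499
Normaliser: 0.0343638 + 0.0272908 + 0.00956499 = 0.0712196
P(Process 2 | data) = 0.0272908 / 0.0712196 ≈ 0.383

0.383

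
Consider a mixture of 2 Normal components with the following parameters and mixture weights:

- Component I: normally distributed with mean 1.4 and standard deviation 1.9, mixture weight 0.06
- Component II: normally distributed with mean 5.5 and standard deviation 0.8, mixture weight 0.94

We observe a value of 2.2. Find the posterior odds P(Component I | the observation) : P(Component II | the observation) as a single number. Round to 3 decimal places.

121.831

The posterior odds equal the prior odds times the likelihood ratio: (π_i/π_j)·(f_i(x)/f_j(x)).
Normal densities:
  L_I = (1/(1.9·√(2π)))·exp(−(2.2−1.4)²/(2·1.9²)) = 0.209970·exp(-0.08864) = 0.192158
  L_II = (1/(0.8·√(2π)))·exp(−(2.2−5.5)²/(2·0.8²)) = 0.498678·exp(-8.50781) = 0.000100676
0.0115295 / 9.4635e-05 ≈ 121.831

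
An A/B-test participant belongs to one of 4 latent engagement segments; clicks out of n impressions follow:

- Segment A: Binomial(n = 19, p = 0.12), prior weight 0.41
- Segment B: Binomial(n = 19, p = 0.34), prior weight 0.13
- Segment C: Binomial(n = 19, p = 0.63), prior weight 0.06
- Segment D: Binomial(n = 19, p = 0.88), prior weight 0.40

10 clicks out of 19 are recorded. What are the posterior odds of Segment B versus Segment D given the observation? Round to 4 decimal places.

110.9456

Only the two components matter; the odds are (π_i f_i(x)) / (π_j f_j(x)).
Binomial probabilities:
  L_A = C(19,10)·0.12^10·0.88^9 = 92378·6.19174e-10·0.316478 = 1.81019e-05
  L_B = C(19,10)·0.34^10·0.66^9 = 92378·2.06438e-05·0.0237627 = 0.0453162
  L_C = C(19,10)·0.63^10·0.37^9 = 92378·0.0098493·0.000129962 = 0.118247
  L_D = C(19,10)·0.88^10·0.12^9 = 92378·0.278501·5.15978e-09 = 0.000132748
0.0058911 / 5.3099e-05 ≈ 110.9456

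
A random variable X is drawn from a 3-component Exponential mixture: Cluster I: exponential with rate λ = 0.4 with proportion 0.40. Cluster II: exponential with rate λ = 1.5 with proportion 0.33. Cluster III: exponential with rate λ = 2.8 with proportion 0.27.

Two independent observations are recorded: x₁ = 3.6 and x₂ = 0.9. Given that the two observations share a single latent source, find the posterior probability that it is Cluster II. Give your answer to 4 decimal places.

0.0759

The responsibility of component k is P(Z=k) f_k(x) divided by Σ_j P(Z=j) f_j(x).
Since both observations come from the same component, the likelihood for component k is f_k(x₁)·f_k(x₂).
  f_I = [0.4·e^(−0.4·3.6) = 0.4·e^(−1.4400) = 0.0947711] × [0.279071] = 0.0264478
  f_II = [1.5·e^(−1.5·3.6) = 1.5·e^(−5.4000) = 0.00677487] × [0.38886] = 0.00263448
  f_III = [2.8·e^(−2.8·3.6) = 2.8·e^(−10.0800) = 0.000117346] × [0.225287] = 2.64366e-05
Unnormalised posteriors:
  P(Z=I)·f_I = 0.40 × 0.0264478 = 0.0105791
  P(Z=II)·f_II = 0.33 × 0.00263448 = 0.000869378
  P(Z=III)·f_III = 0.27 × 2.64366e-05 = 7.13788e-06
Marginal: 0.0105791 + 0.000869378 + 7.13788e-06 = 0.0114556
So the posterior for Cluster II is 0.000869378 / 0.0114556 ≈ 0.0759.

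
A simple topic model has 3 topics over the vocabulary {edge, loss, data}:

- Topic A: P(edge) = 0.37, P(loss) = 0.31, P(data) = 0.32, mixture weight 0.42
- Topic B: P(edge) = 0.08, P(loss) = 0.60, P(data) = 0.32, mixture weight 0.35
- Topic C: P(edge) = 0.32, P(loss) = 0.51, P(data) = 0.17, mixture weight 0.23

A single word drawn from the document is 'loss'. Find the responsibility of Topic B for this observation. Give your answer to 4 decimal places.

0.4590

Apply Bayes' rule: the posterior for each component is proportional to its prior times its likelihood at x.
Component likelihoods at x = 'loss':
  L_A = P(loss | comp) = 0.31
  L_B = P(loss | comp) = 0.60
  L_C = P(loss | comp) = 0.51
Weight by the priors:
  P(Z=A)·L_A = 0.42 × 0.31 = 0.1302
  P(Z=B)·L_B = 0.35 × 0.6 = 0.21
  P(Z=C)·L_C = 0.23 × 0.51 = 0.1173
Marginal: 0.1302 + 0.21 + 0.1173 = 0.4575
P(Topic B | data) = 0.21 / 0.4575 ≈ 0.4590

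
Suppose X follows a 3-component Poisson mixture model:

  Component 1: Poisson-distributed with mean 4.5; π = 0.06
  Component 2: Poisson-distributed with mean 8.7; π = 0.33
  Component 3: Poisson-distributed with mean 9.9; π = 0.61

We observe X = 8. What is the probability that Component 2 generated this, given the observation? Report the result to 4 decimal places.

0.3806

By Bayes' theorem, P(k | x) = w_k f_k(x) / Σ_j w_j f_j(x).
Component likelihoods at x = 8:
  L_1 = 0.0463292
  L_2 = 0.135604
  L_3 = 0.114827
Unnormalised posteriors:
  w_1·L_1 = 0.06 × 0.0463292 = 0.00277975
  w_2·L_2 = 0.33 × 0.135604 = 0.0447492
  w_3·L_3 = 0.61 × 0.114827 = 0.0700447
Marginal: 0.00277975 + 0.0447492 + 0.0700447 = 0.117574
P(Component 2 | 8) = 0.0447492 / 0.117574 ≈ 0.3806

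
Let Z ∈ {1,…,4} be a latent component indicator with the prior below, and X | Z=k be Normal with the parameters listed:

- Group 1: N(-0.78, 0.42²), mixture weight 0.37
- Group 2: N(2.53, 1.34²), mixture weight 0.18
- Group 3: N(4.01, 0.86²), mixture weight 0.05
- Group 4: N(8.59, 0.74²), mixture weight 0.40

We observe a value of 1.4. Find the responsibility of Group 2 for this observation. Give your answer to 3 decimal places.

Apply Bayes' rule: the posterior for each component is proportional to its prior times its likelihood at x.
Evaluate each component's likelihood at the observed value:
  f_1 = (1/(0.42·√(2π)))·exp(−(1.4−-0.78)²/(2·0.42²)) = 0.949863·exp(-13.47052) = 1.34118e-06
  f_2 = (1/(1.34·√(2π)))·exp(−(1.4−2.53)²/(2·1.34²)) = 0.297718·exp(-0.35556) = 0.208634
  f_3 = (1/(0.86·√(2π)))·exp(−(1.4−4.01)²/(2·0.86²)) = 0.463886·exp(-4.60526) = 0.00463845
  f_4 = (1/(0.74·√(2π)))·exp(−(1.4−8.59)²/(2·0.74²)) = 0.539111·exp(-47.20243) = 1.70578e-21
Unnormalised posteriors:
  π_1·f_1 = 0.37 × 1.34118e-06 = 4.96237e-07
  π_2·f_2 = 0.18 × 0.208634 = 0.0375542
  π_3·f_3 = 0.05 × 0.00463845 = 0.000231922
  π_4·f_4 = 0.40 × 1.70578e-21 = 6.82314e-22
Sum: 4.96237e-07 + 0.0375542 + 0.000231922 + 6.82314e-22 = 0.0377866
P(Group 2 | 1.4) ≈ 0.994

0.994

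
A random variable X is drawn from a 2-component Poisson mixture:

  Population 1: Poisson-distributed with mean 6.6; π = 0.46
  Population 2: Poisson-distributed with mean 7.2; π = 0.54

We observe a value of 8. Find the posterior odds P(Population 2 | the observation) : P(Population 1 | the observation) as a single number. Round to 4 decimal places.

1.2923

Only the two components matter; the odds are (P(Z=i) f_i(x)) / (P(Z=j) f_j(x)).
Evaluate each component's likelihood at the observed value:
  f_1 = e^(−6.6)·6.6^8/8! = 0.121475
  f_2 = e^(−7.2)·7.2^8/8! = 0.133727
Posterior odds = (P(Z=2)·f_2) / (P(Z=1)·f_1) = (0.54·0.133727) / (0.46·0.121475) = 0.0722126 / 0.0558786 ≈ 1.2923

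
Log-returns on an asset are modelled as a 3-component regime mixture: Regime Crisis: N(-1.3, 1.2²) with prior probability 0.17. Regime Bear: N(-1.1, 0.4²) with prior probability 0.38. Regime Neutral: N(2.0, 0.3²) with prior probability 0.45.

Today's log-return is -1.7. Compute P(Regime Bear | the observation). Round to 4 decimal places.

0.6971

P(component k | x) = P(Z=k)·f_k(x) / marginal(x), where marginal(x) = Σ_j P(Z=j)·f_j(x).
Evaluate each component's likelihood at the observed value:
  f_Crisis = 0.314486
  f_Bear = 0.323794
  f_Neutral = 1.2396e-33
Unnormalised posteriors:
  P(Z=Crisis)·f_Crisis = 0.17 × 0.314486 = 0.0534626
  P(Z=Bear)·f_Bear = 0.38 × 0.323794 = 0.123042
  P(Z=Neutral)·f_Neutral = 0.45 × 1.2396e-33 = 5.57819e-34
Evidence: 0.0534626 + 0.123042 + 5.57819e-34 = 0.176504
P(Regime Bear | x) ≈ 0.6971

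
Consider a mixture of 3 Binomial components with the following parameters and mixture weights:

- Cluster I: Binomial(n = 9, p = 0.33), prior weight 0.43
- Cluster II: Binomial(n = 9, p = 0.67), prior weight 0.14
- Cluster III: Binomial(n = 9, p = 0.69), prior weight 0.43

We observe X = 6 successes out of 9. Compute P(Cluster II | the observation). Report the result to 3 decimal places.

0.227

The responsibility of component k is P(Z=k) f_k(x) divided by Σ_j P(Z=j) f_j(x).
Binomial probabilities:
  p_I = 0.0326278
  p_II = 0.273067
  p_III = 0.270059
Multiply by the mixture weights:
  P(Z=I)·p_I = 0.43 × 0.0326278 = 0.0140299
  P(Z=II)·p_II = 0.14 × 0.273067 = 0.0382294
  P(Z=III)·p_III = 0.43 × 0.270059 = 0.116125
Evidence: 0.0140299 + 0.0382294 + 0.116125 = 0.168385
P(Cluster II | 6 successes out of 9) ≈ 0.227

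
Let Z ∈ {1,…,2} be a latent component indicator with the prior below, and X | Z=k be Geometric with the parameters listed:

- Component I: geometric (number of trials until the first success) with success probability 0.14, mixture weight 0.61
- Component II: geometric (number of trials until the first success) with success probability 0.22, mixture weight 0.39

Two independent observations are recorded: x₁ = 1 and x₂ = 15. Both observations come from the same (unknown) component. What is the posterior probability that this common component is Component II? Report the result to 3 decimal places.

0.287

Apply Bayes' rule: the posterior for each component is proportional to its prior times its likelihood at x.
Since both observations come from the same component, the likelihood for component k is f_k(x₁)·f_k(x₂).
  p_I = [0.14·(1−0.14)^0 = 0.14·1 = 0.14] × [0.0169475] = 0.00237265
  p_II = [0.22·(1−0.22)^0 = 0.22·1 = 0.22] × [0.00678808] = 0.00149338
Prior × likelihood for each component:
  π_I·p_I = 0.61 × 0.00237265 = 0.00144732
  π_II·p_II = 0.39 × 0.00149338 = 0.000582417
Normaliser: 0.00144732 + 0.000582417 = 0.00202974
P(Component II | x₁, x₂) ≈ 0.287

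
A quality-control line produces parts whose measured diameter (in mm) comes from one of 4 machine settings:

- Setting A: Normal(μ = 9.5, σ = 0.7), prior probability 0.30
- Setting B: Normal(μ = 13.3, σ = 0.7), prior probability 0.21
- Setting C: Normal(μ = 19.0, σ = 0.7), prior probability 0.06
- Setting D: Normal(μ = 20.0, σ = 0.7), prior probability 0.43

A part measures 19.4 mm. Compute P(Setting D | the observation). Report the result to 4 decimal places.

P(component k | x) = π_k·f_k(x) / marginal(x), where marginal(x) = Σ_j π_j·f_j(x).
Normal densities:
  L_A = (1/(0.7·√(2π)))·exp(−(19.4−9.5)²/(2·0.7²)) = 0.569918·exp(-100.01020) = 2.09861e-44
  L_B = (1/(0.7·√(2π)))·exp(−(19.4−13.3)²/(2·0.7²)) = 0.569918·exp(-37.96939) = 1.84466e-17
  L_C = (1/(0.7·√(2π)))·exp(−(19.4−19.0)²/(2·0.7²)) = 0.569918·exp(-0.16327) = 0.484068
  L_D = (1/(0.7·√(2π)))·exp(−(19.4−20.0)²/(2·0.7²)) = 0.569918·exp(-0.36735) = 0.394707
Unnormalised posteriors:
  π_A·L_A = 0.30 × 2.09861e-44 = 6.29584e-45
  π_B·L_B = 0.21 × 1.84466e-17 = 3.87379e-18
  π_C·L_C = 0.06 × 0.484068 = 0.0290441
  π_D·L_D = 0.43 × 0.394707 = 0.169724
Denominator: 6.29584e-45 + 3.87379e-18 + 0.0290441 + 0.169724 = 0.198768
So the posterior for Setting D is 0.169724 / 0.198768 ≈ 0.8539.

0.8539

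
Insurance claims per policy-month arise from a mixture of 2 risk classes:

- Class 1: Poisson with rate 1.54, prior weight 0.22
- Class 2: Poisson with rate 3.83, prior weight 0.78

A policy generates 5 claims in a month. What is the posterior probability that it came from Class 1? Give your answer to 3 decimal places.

0.028

The responsibility of component k is w_k f_k(x) divided by Σ_j w_j f_j(x).
Poisson probabilities:
  p_1 = e^(−1.54)·1.54^5/5! = 0.0154742
  p_2 = e^(−3.83)·3.83^5/5! = 0.149096
Weight by the priors:
  w_1·p_1 = 0.22 × 0.0154742 = 0.00340433
  w_2·p_2 = 0.78 × 0.149096 = 0.116295
Normaliser: 0.00340433 + 0.116295 = 0.119699
P(Class 1 | the observation) ≈ 0.028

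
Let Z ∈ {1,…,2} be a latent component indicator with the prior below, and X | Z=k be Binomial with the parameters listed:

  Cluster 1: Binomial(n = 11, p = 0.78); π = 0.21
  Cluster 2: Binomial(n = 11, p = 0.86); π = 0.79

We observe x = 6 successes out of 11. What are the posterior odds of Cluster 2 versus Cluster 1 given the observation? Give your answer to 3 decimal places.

0.705

Since P(k|x) ∝ π_k f_k(x), the posterior odds are π_i f_i(x) / (π_j f_j(x)).
Binomial probabilities:
  L_1 = C(11,6)·0.78^6·0.22^5 = 462·0.2252·0.000515363 = 0.0536195
  L_2 = C(11,6)·0.86^6·0.14^5 = 462·0.404567·5.37824e-05 = 0.0100525
Odds = (0.79/0.21) × (0.0100525/0.0536195) = 3.7619 × 0.187478 ≈ 0.705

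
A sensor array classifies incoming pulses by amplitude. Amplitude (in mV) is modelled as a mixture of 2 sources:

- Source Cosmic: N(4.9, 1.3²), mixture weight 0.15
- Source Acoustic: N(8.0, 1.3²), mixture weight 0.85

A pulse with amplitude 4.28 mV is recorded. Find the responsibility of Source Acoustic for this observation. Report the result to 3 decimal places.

The responsibility of component k is π_k f_k(x) divided by Σ_j π_j f_j(x).
Evaluate each component's likelihood at the observed value:
  L_Cosmic = 0.273889
  L_Acoustic = 0.00511538
Prior × likelihood for each component:
  π_Cosmic·L_Cosmic = 0.15 × 0.273889 = 0.0410834
  π_Acoustic·L_Acoustic = 0.85 × 0.00511538 = 0.00434807
Marginal: 0.0410834 + 0.00434807 = 0.0454315
Responsibility of Source Acoustic: 0.00434807 / 0.0454315 ≈ 0.096

0.096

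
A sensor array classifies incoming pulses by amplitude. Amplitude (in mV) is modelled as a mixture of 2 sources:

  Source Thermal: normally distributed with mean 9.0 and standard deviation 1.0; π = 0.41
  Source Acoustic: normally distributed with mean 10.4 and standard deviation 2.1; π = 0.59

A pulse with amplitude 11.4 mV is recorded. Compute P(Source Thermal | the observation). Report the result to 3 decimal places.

Apply Bayes' rule: the posterior for each component is proportional to its prior times its likelihood at x.
Component likelihoods at x = 11.4 mV:
  p_Thermal = 0.0223945
  p_Acoustic = 0.16961
Weight by the priors:
  w_Thermal·p_Thermal = 0.41 × 0.0223945 = 0.00918176
  w_Acoustic·p_Acoustic = 0.59 × 0.16961 = 0.10007
Marginal: 0.00918176 + 0.10007 = 0.109252
P(Source Thermal | x) = 0.00918176 / 0.109252 ≈ 0.084

0.084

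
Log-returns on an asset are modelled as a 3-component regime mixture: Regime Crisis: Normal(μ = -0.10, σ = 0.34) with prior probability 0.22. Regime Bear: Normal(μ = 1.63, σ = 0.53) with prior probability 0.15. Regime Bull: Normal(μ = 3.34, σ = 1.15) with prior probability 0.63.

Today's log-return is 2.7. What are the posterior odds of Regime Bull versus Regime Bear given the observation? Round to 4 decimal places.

12.7241

Since P(k|x) ∝ π_k f_k(x), the posterior odds are π_i f_i(x) / (π_j f_j(x)).
Evaluate each component's likelihood at the observed value:
  f_Crisis = 2.20034e-15
  f_Bear = 0.0980798
  f_Bull = 0.297138
0.187197 / 0.014712 ≈ 12.7241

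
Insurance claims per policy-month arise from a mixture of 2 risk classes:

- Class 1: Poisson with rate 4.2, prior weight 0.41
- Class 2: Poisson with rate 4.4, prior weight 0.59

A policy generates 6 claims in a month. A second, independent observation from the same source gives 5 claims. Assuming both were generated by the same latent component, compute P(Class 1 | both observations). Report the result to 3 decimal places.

Posterior ∝ prior × likelihood, so P(k | x) ∝ π_k f_k(x); normalise over all components.
Since both observations come from the same component, the likelihood for component k is f_k(x₁)·f_k(x₂).
  p_1 = [e^(−4.2)·4.2^6/6! = 0.114321] × [0.163316] = 0.0186705
  p_2 = [e^(−4.4)·4.4^6/6! = 0.123734] × [0.168728] = 0.0208773
Unnormalised posteriors:
  π_1·p_1 = 0.41 × 0.0186705 = 0.00765488
  π_2·p_2 = 0.59 × 0.0208773 = 0.0123176
Marginal: 0.00765488 + 0.0123176 = 0.0199725
So the posterior for Class 1 is 0.00765488 / 0.0199725 ≈ 0.383.

0.383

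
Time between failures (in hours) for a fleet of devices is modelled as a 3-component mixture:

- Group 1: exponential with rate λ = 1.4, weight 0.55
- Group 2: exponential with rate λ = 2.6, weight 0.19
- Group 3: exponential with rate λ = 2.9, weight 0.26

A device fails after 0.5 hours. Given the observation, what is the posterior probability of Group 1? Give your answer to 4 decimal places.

By Bayes' theorem, P(k | x) = π_k f_k(x) / Σ_j π_j f_j(x).
Exponential densities:
  L_1 = 0.695219
  L_2 = 0.708583
  L_3 = 0.680254
Prior × likelihood for each component:
  π_1·L_1 = 0.55 × 0.695219 = 0.382371
  π_2·L_2 = 0.19 × 0.708583 = 0.134631
  π_3·L_3 = 0.26 × 0.680254 = 0.176866
Marginal: 0.382371 + 0.134631 + 0.176866 = 0.693867
P(Group 1 | the observation) ≈ 0.5511

0.5511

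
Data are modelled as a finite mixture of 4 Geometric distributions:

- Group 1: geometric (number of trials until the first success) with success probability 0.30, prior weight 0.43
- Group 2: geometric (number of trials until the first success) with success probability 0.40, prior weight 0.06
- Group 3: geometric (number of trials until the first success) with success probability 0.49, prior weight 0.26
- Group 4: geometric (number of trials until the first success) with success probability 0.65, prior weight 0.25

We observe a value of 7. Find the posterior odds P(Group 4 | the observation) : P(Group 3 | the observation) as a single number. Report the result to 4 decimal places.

Since P(k|x) ∝ π_k f_k(x), the posterior odds are π_i f_i(x) / (π_j f_j(x)).
Component likelihoods at x = 7:
  f_1 = 0.30·(1−0.30)^6 = 0.30·0.117649 = 0.0352947
  f_2 = 0.40·(1−0.40)^6 = 0.40·0.046656 = 0.0186624
  f_3 = 0.49·(1−0.49)^6 = 0.49·0.0175963 = 0.00862218
  f_4 = 0.65·(1−0.65)^6 = 0.65·0.00183827 = 0.00119487
Posterior odds = (π_4·f_4) / (π_3·f_3) = (0.25·0.00119487) / (0.26·0.00862218) = 0.000298718 / 0.00224177 ≈ 0.1333

0.1333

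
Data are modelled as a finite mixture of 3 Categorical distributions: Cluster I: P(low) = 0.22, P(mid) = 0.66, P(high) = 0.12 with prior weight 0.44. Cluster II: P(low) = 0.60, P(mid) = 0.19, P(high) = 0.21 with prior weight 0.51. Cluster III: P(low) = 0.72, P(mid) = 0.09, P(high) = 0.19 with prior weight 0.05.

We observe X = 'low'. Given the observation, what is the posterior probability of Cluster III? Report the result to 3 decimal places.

The responsibility of component k is π_k f_k(x) divided by Σ_j π_j f_j(x).
Component likelihoods at x = 'low':
  f_I = P(low | comp) = 0.22
  f_II = P(low | comp) = 0.60
  f_III = P(low | comp) = 0.72
Weight by the priors:
  π_I·f_I = 0.44 × 0.22 = 0.0968
  π_II·f_II = 0.51 × 0.6 = 0.306
  π_III·f_III = 0.05 × 0.72 = 0.036
Denominator: 0.0968 + 0.306 + 0.036 = 0.4388
P(Cluster III | data) = 0.036 / 0.4388 ≈ 0.082

0.082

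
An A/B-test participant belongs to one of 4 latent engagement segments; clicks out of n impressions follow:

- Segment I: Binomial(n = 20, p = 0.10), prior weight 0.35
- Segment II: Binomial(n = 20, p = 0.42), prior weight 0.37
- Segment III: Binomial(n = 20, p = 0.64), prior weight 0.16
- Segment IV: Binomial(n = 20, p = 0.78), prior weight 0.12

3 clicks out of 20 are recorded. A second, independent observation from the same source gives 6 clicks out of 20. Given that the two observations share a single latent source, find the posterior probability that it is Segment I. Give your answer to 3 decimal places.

0.657

By Bayes' theorem, P(k | x) = π_k f_k(x) / Σ_j π_j f_j(x).
Since both observations come from the same component, the likelihood for component k is f_k(x₁)·f_k(x₂).
  p_I = [C(20,3)·0.10^3·0.90^17 = 1140·0.001·0.166772 = 0.19012] × [0.00886704] = 0.0016858
  p_II = [C(20,3)·0.42^3·0.58^17 = 1140·0.074088·9.51209e-05 = 0.00803394] × [0.103722] = 0.000833297
  p_III = [C(20,3)·0.64^3·0.36^17 = 1140·0.262144·2.86512e-08 = 8.56224e-06] × [0.00163568] = 1.40051e-08
  p_IV = [C(20,3)·0.78^3·0.22^17 = 1140·0.474552·6.625e-12 = 3.58405e-09] × [5.43086e-06] = 1.94645e-14
Unnormalised posteriors:
  π_I·p_I = 0.35 × 0.0016858 = 0.00059003
  π_II·p_II = 0.37 × 0.000833297 = 0.00030832
  π_III·p_III = 0.16 × 1.40051e-08 = 2.24081e-09
  π_IV·p_IV = 0.12 × 1.94645e-14 = 2.33574e-15
Denominator: 0.00059003 + 0.00030832 + 2.24081e-09 + 2.33574e-15 = 0.000898353
Responsibility of Segment I: 0.00059003 / 0.000898353 ≈ 0.657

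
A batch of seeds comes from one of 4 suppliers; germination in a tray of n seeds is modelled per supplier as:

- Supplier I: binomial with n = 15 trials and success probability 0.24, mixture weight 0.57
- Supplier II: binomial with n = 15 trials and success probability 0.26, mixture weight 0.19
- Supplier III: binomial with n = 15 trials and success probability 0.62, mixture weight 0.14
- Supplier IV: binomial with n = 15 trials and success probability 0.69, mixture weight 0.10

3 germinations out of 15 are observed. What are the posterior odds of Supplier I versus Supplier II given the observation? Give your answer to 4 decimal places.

Since P(k|x) ∝ P(Z=k) f_k(x), the posterior odds are P(Z=i) f_i(x) / (P(Z=j) f_j(x)).
Evaluate each component's likelihood at the observed value:
  p_I = C(15,3)·0.24^3·0.76^12 = 455·0.013824·0.0371333 = 0.233565
  p_II = C(15,3)·0.26^3·0.74^12 = 455·0.017576·0.0269638 = 0.215631
  p_III = C(15,3)·0.62^3·0.38^12 = 455·0.238328·9.06574e-06 = 0.000983082
  p_IV = C(15,3)·0.69^3·0.31^12 = 455·0.328509·7.87663e-07 = 0.000117733
0.133132 / 0.04097 ≈ 3.2495

3.2495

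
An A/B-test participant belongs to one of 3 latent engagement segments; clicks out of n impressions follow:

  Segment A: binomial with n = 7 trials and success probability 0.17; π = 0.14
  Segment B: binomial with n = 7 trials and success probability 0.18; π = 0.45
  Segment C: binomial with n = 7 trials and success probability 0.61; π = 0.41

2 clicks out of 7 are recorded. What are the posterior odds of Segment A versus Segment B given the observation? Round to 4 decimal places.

0.2948

Only the two components matter; the odds are (P(Z=i) f_i(x)) / (P(Z=j) f_j(x)).
Binomial probabilities:
  p_A = C(7,2)·0.17^2·0.83^5 = 21·0.0289·0.393904 = 0.23906
  p_B = C(7,2)·0.18^2·0.82^5 = 21·0.0324·0.37074 = 0.252251
  p_C = C(7,2)·0.61^2·0.39^5 = 21·0.3721·0.00902242 = 0.0705021
0.0334685 / 0.113513 ≈ 0.2948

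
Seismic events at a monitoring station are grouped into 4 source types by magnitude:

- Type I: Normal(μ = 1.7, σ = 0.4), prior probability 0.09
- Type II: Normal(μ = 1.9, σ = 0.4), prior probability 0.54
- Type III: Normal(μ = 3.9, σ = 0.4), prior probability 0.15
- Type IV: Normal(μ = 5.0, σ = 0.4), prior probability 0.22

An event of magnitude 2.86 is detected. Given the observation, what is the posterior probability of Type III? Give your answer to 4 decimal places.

By Bayes' theorem, P(k | x) = P(Z=k) f_k(x) / Σ_j P(Z=j) f_j(x).
Normal densities:
  L_I = 0.0148813
  L_II = 0.0559863
  L_III = 0.0339574
  L_IV = 6.0751e-07
Prior × likelihood for each component:
  P(Z=I)·L_I = 0.09 × 0.0148813 = 0.00133932
  P(Z=II)·L_II = 0.54 × 0.0559863 = 0.0302326
  P(Z=III)·L_III = 0.15 × 0.0339574 = 0.00509361
  P(Z=IV)·L_IV = 0.22 × 6.0751e-07 = 1.33652e-07
Sum: 0.00133932 + 0.0302326 + 0.00509361 + 1.33652e-07 = 0.0366657
Responsibility of Type III: 0.00509361 / 0.0366657 ≈ 0.1389

0.1389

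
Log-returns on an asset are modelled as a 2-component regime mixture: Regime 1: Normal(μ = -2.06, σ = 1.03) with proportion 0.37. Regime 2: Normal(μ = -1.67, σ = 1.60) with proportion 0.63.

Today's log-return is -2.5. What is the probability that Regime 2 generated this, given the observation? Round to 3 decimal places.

0.512

Posterior ∝ prior × likelihood, so P(k | x) ∝ P(Z=k) f_k(x); normalise over all components.
Component likelihoods at x = -2.5:
  L_1 = 0.353546
  L_2 = 0.217949
Unnormalised posteriors:
  P(Z=1)·L_1 = 0.37 × 0.353546 = 0.130812
  P(Z=2)·L_2 = 0.63 × 0.217949 = 0.137308
Denominator: 0.130812 + 0.137308 = 0.26812
P(Regime 2 | data) ≈ 0.512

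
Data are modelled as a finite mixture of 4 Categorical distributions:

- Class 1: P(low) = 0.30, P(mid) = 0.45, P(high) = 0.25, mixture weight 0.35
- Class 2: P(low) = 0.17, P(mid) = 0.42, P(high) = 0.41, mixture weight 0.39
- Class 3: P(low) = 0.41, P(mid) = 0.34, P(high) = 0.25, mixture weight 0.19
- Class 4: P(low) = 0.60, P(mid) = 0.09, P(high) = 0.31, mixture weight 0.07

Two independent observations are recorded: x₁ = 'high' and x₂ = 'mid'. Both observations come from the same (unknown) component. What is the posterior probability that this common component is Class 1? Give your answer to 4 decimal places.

Apply Bayes' rule: the posterior for each component is proportional to its prior times its likelihood at x.
Since both observations come from the same component, the likelihood for component k is f_k(x₁)·f_k(x₂).
  L_1 = [0.25] × [0.45] = 0.1125
  L_2 = [0.41] × [0.42] = 0.1722
  L_3 = [0.25] × [0.34] = 0.085
  L_4 = [0.31] × [0.09] = 0.0279
Prior × likelihood for each component:
  π_1·L_1 = 0.35 × 0.1125 = 0.039375
  π_2·L_2 = 0.39 × 0.1722 = 0.067158
  π_3·L_3 = 0.19 × 0.085 = 0.01615
  π_4·L_4 = 0.07 × 0.0279 = 0.001953
Evidence: 0.039375 + 0.067158 + 0.01615 + 0.001953 = 0.124636
So the posterior for Class 1 is 0.039375 / 0.124636 ≈ 0.3159.

0.3159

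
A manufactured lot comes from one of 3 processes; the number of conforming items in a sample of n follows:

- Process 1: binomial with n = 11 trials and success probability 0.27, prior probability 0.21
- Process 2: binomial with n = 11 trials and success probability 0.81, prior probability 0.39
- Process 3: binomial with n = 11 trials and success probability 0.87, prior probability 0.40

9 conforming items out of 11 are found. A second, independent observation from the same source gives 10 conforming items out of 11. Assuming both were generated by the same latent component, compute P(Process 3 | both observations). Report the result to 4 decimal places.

0.5608

The responsibility of component k is P(Z=k) f_k(x) divided by Σ_j P(Z=j) f_j(x).
Since both observations come from the same component, the likelihood for component k is f_k(x₁)·f_k(x₂).
  L_1 = [C(11,9)·0.27^9·0.73^2 = 55·7.6256e-06·0.5329 = 0.000223502] × [1.65331e-05] = 3.69518e-09
  L_2 = [C(11,9)·0.81^9·0.19^2 = 55·0.150095·0.0361 = 0.298013] × [0.254095] = 0.0757236
  L_3 = [C(11,9)·0.87^9·0.13^2 = 55·0.285544·0.0169 = 0.265413] × [0.355245] = 0.0942869
Unnormalised posteriors:
  P(Z=1)·L_1 = 0.21 × 3.69518e-09 = 7.75988e-10
  P(Z=2)·L_2 = 0.39 × 0.0757236 = 0.0295322
  P(Z=3)·L_3 = 0.40 × 0.0942869 = 0.0377147
Normaliser: 7.75988e-10 + 0.0295322 + 0.0377147 = 0.067247
So the posterior for Process 3 is 0.0377147 / 0.067247 ≈ 0.5608.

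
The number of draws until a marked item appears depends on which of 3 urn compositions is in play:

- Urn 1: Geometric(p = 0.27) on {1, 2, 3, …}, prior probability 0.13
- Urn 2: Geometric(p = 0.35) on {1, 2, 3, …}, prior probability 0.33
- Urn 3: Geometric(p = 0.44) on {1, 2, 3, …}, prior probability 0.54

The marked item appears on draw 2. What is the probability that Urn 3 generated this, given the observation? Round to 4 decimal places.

Apply Bayes' rule: the posterior for each component is proportional to its prior times its likelihood at x.
Geometric probabilities:
  p_1 = 0.1971
  p_2 = 0.2275
  p_3 = 0.2464
Prior × likelihood for each component:
  π_1·p_1 = 0.13 × 0.1971 = 0.025623
  π_2·p_2 = 0.33 × 0.2275 = 0.075075
  π_3·p_3 = 0.54 × 0.2464 = 0.133056
Denominator: 0.025623 + 0.075075 + 0.133056 = 0.233754
So the posterior for Urn 3 is 0.133056 / 0.233754 ≈ 0.5692.

0.5692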